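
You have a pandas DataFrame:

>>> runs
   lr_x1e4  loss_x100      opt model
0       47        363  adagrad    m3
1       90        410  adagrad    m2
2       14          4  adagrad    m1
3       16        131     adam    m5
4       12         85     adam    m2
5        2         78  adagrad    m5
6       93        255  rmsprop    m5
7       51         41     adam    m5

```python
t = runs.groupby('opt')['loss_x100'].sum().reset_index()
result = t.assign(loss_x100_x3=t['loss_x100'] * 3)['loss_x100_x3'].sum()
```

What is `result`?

group by opt, sum of loss_x100:
opt
adagrad    855
adam       257
rmsprop    255
Name: loss_x100, dtype: int64
reset_index():
       opt  loss_x100
0  adagrad        855
1     adam        257
2  rmsprop        255
add column loss_x100_x3 = t['loss_x100'] * 3:
       opt  loss_x100  loss_x100_x3
0  adagrad        855          2565
1     adam        257           771
2  rmsprop        255           765
sum of column 'loss_x100_x3' → 4101

4101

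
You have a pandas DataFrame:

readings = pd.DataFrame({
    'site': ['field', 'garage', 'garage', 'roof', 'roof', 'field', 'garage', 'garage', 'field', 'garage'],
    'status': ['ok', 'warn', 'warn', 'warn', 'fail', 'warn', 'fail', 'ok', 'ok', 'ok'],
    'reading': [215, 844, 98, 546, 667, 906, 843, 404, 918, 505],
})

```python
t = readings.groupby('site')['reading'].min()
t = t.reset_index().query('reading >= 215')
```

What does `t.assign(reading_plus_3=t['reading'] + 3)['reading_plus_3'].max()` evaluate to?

549

group by site, min of reading:
site
field     215
garage     98
roof      546
Name: reading, dtype: int64
reset_index():
     site  reading
0   field      215
1  garage       98
2    roof      546
filter rows where reading >= 215:
    site  reading
0  field      215
2   roof      546
add column reading_plus_3 = t['reading'] + 3:
    site  reading  reading_plus_3
0  field      215             218
2   roof      546             549
Then the max of column 'reading_plus_3': 549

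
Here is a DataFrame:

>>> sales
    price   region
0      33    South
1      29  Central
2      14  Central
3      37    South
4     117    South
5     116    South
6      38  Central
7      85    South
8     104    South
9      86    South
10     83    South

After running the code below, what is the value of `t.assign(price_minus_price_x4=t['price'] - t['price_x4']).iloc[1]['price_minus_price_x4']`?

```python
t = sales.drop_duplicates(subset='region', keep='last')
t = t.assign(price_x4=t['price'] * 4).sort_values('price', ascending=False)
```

drop duplicate region (keep=last):
    price   region
6      38  Central
10     83    South
add column price_x4 = t['price'] * 4:
    price   region  price_x4
6      38  Central       152
10     83    South       332
sort by price descending:
    price   region  price_x4
10     83    South       332
6      38  Central       152
add column price_minus_price_x4 = t['price'] - t['price_x4']:
    price   region  price_x4  price_minus_price_x4
10     83    South       332                  -249
6      38  Central       152                  -114
The value at position 1, column 'price_minus_price_x4' is -114.

-114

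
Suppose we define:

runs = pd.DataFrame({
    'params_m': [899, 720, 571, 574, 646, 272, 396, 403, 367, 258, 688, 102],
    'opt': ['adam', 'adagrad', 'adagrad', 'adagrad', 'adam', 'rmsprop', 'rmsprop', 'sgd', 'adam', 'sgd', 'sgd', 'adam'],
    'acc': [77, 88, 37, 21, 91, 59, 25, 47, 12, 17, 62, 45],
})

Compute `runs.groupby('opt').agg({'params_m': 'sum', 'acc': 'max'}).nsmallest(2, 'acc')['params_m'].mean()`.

group by opt: sum(params_m), max(acc):
         params_m  acc
opt                   
adagrad      1865   88
adam         2014   91
rmsprop       668   59
sgd          1349   62
take 2 rows with smallest acc:
         params_m  acc
opt                   
rmsprop       668   59
sgd          1349   62
mean of column 'params_m' → 1008.5

1008.5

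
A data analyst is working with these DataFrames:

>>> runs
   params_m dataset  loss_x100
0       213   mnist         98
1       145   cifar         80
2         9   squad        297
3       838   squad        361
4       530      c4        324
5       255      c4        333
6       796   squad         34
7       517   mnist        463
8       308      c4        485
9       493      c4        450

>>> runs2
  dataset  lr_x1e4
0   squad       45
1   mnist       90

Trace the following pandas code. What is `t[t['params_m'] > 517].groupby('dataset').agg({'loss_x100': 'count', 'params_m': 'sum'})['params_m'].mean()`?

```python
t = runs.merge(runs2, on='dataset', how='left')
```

1082.0

merge on 'dataset' (how='left') → 10 rows:
   params_m dataset  loss_x100  lr_x1e4
0       213   mnist         98     90.0
1       145   cifar         80      NaN
2         9   squad        297     45.0
3       838   squad        361     45.0
4       530      c4        324      NaN
5       255      c4        333      NaN
6       796   squad         34     45.0
7       517   mnist        463     90.0
8       308      c4        485      NaN
9       493      c4        450      NaN
filter rows where params_m > 517:
   params_m dataset  loss_x100  lr_x1e4
3       838   squad        361     45.0
4       530      c4        324      NaN
6       796   squad         34     45.0
group by dataset: count(loss_x100), sum(params_m):
         loss_x100  params_m
dataset                     
c4               1       530
squad            2      1634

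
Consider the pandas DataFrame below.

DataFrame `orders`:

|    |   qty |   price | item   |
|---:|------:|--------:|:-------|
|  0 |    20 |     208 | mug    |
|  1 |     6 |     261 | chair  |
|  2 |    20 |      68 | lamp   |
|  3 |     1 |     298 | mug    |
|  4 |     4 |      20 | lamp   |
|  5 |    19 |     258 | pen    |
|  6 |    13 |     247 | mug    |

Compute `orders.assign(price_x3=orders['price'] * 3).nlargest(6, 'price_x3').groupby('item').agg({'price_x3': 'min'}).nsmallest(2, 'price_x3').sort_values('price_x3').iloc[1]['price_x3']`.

add column price_x3 = orders['price'] * 3:
   qty  price   item  price_x3
0   20    208    mug       624
1    6    261  chair       783
2   20     68   lamp       204
3    1    298    mug       894
4    4     20   lamp        60
5   19    258    pen       774
6   13    247    mug       741
take 6 rows with largest price_x3:
   qty  price   item  price_x3
3    1    298    mug       894
1    6    261  chair       783
5   19    258    pen       774
6   13    247    mug       741
0   20    208    mug       624
2   20     68   lamp       204
group by item, min of price_x3:
       price_x3
item           
chair       783
lamp        204
mug         624
pen         774
take 2 rows with smallest price_x3:
      price_x3
item          
lamp       204
mug        624
sort by price_x3:
      price_x3
item          
lamp       204
mug        624
Hence 624.

624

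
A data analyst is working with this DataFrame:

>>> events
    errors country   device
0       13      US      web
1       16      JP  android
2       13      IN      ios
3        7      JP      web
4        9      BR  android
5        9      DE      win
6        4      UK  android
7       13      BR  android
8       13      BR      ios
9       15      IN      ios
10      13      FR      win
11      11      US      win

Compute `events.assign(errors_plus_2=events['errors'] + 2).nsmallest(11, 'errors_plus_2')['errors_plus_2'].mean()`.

12.9090909091

add column errors_plus_2 = events['errors'] + 2:
    errors country   device  errors_plus_2
0       13      US      web             15
1       16      JP  android             18
2       13      IN      ios             15
3        7      JP      web              9
4        9      BR  android             11
5        9      DE      win             11
6        4      UK  android              6
7       13      BR  android             15
8       13      BR      ios             15
9       15      IN      ios             17
10      13      FR      win             15
11      11      US      win             13
take 11 rows with smallest errors_plus_2:
    errors country   device  errors_plus_2
6        4      UK  android              6
3        7      JP      web              9
4        9      BR  android             11
5        9      DE      win             11
11      11      US      win             13
0       13      US      web             15
2       13      IN      ios             15
7       13      BR  android             15
8       13      BR      ios             15
10      13      FR      win             15
9       15      IN      ios             17
So mean() = 12.9090909091.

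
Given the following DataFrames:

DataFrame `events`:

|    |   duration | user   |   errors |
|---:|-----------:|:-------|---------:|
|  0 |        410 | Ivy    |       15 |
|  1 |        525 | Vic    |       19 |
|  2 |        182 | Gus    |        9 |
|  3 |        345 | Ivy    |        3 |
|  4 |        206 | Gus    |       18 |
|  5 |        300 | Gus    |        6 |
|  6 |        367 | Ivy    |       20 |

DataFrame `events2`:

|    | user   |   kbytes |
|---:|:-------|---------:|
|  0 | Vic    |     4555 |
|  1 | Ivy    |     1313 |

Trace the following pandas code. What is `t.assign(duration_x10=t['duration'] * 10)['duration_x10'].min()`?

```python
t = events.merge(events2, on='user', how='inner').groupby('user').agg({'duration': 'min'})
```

merge on 'user' (how='inner') → 4 rows:
   duration user  errors  kbytes
0       410  Ivy      15    1313
1       525  Vic      19    4555
2       345  Ivy       3    1313
3       367  Ivy      20    1313
group by user, min of duration:
      duration
user          
Ivy        345
Vic        525
add column duration_x10 = t['duration'] * 10:
      duration  duration_x10
user                        
Ivy        345          3450
Vic        525          5250
Taking the min of column 'duration_x10' gives 3450.

3450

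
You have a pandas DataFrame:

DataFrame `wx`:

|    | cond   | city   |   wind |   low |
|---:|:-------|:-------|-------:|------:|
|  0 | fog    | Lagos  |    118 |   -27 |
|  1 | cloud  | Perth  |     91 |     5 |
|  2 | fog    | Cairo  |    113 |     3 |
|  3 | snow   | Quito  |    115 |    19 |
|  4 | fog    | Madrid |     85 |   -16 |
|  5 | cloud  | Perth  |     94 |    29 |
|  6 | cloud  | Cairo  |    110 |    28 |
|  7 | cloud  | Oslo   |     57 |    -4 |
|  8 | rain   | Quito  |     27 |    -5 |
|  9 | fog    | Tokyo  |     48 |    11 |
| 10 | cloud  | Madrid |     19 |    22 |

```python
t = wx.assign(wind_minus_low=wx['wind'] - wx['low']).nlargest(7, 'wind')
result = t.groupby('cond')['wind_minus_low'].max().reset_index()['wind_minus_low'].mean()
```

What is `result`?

add column wind_minus_low = wx['wind'] - wx['low']:
     cond    city  wind  low  wind_minus_low
0     fog   Lagos   118  -27             145
1   cloud   Perth    91    5              86
2     fog   Cairo   113    3             110
3    snow   Quito   115   19              96
4     fog  Madrid    85  -16             101
5   cloud   Perth    94   29              65
6   cloud   Cairo   110   28              82
7   cloud    Oslo    57   -4              61
8    rain   Quito    27   -5              32
9     fog   Tokyo    48   11              37
10  cloud  Madrid    19   22              -3
take 7 rows with largest wind:
    cond    city  wind  low  wind_minus_low
0    fog   Lagos   118  -27             145
3   snow   Quito   115   19              96
2    fog   Cairo   113    3             110
6  cloud   Cairo   110   28              82
5  cloud   Perth    94   29              65
1  cloud   Perth    91    5              86
4    fog  Madrid    85  -16             101
group by cond, max of wind_minus_low:
cond
cloud     86
fog      145
snow      96
Name: wind_minus_low, dtype: int64
reset_index():
    cond  wind_minus_low
0  cloud              86
1    fog             145
2   snow              96

109.0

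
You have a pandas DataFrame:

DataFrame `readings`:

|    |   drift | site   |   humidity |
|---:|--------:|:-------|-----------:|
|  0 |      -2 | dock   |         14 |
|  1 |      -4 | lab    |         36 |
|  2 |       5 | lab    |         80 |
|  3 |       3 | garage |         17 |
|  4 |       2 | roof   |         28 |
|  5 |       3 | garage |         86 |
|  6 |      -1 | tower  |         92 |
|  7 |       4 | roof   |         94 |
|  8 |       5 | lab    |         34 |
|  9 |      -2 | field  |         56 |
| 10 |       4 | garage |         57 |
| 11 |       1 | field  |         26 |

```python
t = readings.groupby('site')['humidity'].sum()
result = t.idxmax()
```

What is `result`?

group by site, sum of humidity:
site
dock       14
field      82
garage    160
lab       150
roof      122
tower      92
Name: humidity, dtype: int64
The label with the largest value is garage.

garage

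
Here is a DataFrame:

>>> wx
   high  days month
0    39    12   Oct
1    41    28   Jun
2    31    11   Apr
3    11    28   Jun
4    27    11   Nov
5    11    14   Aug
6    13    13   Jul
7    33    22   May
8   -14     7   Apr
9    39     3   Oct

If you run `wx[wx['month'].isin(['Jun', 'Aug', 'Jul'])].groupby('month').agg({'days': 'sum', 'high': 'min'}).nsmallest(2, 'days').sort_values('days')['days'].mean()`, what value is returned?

13.5

filter rows where month in ['Jun', 'Aug', 'Jul']:
   high  days month
1    41    28   Jun
3    11    28   Jun
5    11    14   Aug
6    13    13   Jul
group by month: sum(days), min(high):
       days  high
month            
Aug      14    11
Jul      13    13
Jun      56    11
take 2 rows with smallest days:
       days  high
month            
Jul      13    13
Aug      14    11
sort by days:
       days  high
month            
Jul      13    13
Aug      14    11
So mean() = 13.5.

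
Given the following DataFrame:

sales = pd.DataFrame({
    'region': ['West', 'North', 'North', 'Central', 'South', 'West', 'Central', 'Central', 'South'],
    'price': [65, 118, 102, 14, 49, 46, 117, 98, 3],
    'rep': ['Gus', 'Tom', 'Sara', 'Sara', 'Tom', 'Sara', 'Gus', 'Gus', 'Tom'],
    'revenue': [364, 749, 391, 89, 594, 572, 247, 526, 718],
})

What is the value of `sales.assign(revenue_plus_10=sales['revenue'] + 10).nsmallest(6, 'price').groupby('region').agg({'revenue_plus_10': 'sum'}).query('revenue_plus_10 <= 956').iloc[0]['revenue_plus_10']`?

635

add column revenue_plus_10 = sales['revenue'] + 10:
    region  price   rep  revenue  revenue_plus_10
0     West     65   Gus      364              374
1    North    118   Tom      749              759
2    North    102  Sara      391              401
3  Central     14  Sara       89               99
4    South     49   Tom      594              604
5     West     46  Sara      572              582
6  Central    117   Gus      247              257
7  Central     98   Gus      526              536
8    South      3   Tom      718              728
take 6 rows with smallest price:
    region  price   rep  revenue  revenue_plus_10
8    South      3   Tom      718              728
3  Central     14  Sara       89               99
5     West     46  Sara      572              582
4    South     49   Tom      594              604
0     West     65   Gus      364              374
7  Central     98   Gus      526              536
group by region, sum of revenue_plus_10:
         revenue_plus_10
region                  
Central              635
South               1332
West                 956
filter rows where revenue_plus_10 <= 956:
         revenue_plus_10
region                  
Central              635
West                 956
Finally, value at position 0, column 'revenue_plus_10' = 635.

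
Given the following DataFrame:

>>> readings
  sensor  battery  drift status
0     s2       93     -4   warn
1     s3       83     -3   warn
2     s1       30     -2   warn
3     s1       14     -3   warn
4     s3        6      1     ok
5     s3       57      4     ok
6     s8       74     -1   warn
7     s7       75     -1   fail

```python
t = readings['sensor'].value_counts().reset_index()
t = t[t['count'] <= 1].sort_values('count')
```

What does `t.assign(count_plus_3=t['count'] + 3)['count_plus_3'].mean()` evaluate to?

value_counts of sensor:
sensor
s3    3
s1    2
s2    1
s8    1
s7    1
Name: count, dtype: int64
reset_index():
  sensor  count
0     s3      3
1     s1      2
2     s2      1
3     s8      1
4     s7      1
filter rows where count <= 1:
  sensor  count
2     s2      1
3     s8      1
4     s7      1
sort by count:
  sensor  count
2     s2      1
3     s8      1
4     s7      1
add column count_plus_3 = t['count'] + 3:
  sensor  count  count_plus_3
2     s2      1             4
3     s8      1             4
4     s7      1             4
So mean() = 4.0.

4.0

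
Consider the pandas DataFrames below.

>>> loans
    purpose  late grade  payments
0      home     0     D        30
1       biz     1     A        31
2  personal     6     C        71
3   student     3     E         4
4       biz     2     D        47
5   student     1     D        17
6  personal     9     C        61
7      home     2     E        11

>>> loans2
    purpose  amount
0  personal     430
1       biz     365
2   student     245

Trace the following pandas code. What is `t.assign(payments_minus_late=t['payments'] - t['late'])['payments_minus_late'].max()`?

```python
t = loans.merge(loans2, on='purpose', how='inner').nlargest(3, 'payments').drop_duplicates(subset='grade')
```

merge on 'purpose' (how='inner') → 6 rows:
    purpose  late grade  payments  amount
0       biz     1     A        31     365
1  personal     6     C        71     430
2   student     3     E         4     245
3       biz     2     D        47     365
4   student     1     D        17     245
5  personal     9     C        61     430
take 3 rows with largest payments:
    purpose  late grade  payments  amount
1  personal     6     C        71     430
5  personal     9     C        61     430
3       biz     2     D        47     365
drop duplicate grade (keep=first):
    purpose  late grade  payments  amount
1  personal     6     C        71     430
3       biz     2     D        47     365
add column payments_minus_late = t['payments'] - t['late']:
    purpose  late grade  payments  amount  payments_minus_late
1  personal     6     C        71     430                   65
3       biz     2     D        47     365                   45

65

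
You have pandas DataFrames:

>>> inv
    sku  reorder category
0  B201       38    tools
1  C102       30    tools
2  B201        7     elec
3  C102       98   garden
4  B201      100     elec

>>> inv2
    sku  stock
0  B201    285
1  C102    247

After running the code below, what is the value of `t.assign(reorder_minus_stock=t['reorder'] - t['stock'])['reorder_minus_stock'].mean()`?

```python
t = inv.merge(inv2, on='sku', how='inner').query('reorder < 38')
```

-247.5

merge on 'sku' (how='inner') → 5 rows:
    sku  reorder category  stock
0  B201       38    tools    285
1  C102       30    tools    247
2  B201        7     elec    285
3  C102       98   garden    247
4  B201      100     elec    285
filter rows where reorder < 38:
    sku  reorder category  stock
1  C102       30    tools    247
2  B201        7     elec    285
add column reorder_minus_stock = t['reorder'] - t['stock']:
    sku  reorder category  stock  reorder_minus_stock
1  C102       30    tools    247                 -217
2  B201        7     elec    285                 -278
The mean of column 'reorder_minus_stock' is -247.5.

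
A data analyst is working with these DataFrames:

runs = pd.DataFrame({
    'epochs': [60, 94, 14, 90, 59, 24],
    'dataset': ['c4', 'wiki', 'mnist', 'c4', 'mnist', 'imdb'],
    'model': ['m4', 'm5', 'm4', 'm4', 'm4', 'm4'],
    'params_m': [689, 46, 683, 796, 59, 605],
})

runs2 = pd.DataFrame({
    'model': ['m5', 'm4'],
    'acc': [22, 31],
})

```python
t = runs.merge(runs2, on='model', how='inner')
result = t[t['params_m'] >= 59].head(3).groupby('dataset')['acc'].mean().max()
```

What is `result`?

merge on 'model' (how='inner') → 6 rows:
   epochs dataset model  params_m  acc
0      60      c4    m4       689   31
1      94    wiki    m5        46   22
2      14   mnist    m4       683   31
3      90      c4    m4       796   31
4      59   mnist    m4        59   31
5      24    imdb    m4       605   31
filter rows where params_m >= 59:
   epochs dataset model  params_m  acc
0      60      c4    m4       689   31
2      14   mnist    m4       683   31
3      90      c4    m4       796   31
4      59   mnist    m4        59   31
5      24    imdb    m4       605   31
take first 3 rows:
   epochs dataset model  params_m  acc
0      60      c4    m4       689   31
2      14   mnist    m4       683   31
3      90      c4    m4       796   31
group by dataset, mean of acc:
dataset
c4       31.0
mnist    31.0
Name: acc, dtype: float64

31.0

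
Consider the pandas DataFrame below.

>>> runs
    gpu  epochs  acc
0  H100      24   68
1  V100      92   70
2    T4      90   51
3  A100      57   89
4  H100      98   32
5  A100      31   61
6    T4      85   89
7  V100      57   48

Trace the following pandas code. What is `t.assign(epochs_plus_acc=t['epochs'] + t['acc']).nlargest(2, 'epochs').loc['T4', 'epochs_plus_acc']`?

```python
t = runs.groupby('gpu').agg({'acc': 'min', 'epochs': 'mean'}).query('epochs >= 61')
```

138.5

group by gpu: min(acc), mean(epochs):
      acc  epochs
gpu              
A100   61    44.0
H100   32    61.0
T4     51    87.5
V100   48    74.5
filter rows where epochs >= 61:
      acc  epochs
gpu              
H100   32    61.0
T4     51    87.5
V100   48    74.5
add column epochs_plus_acc = t['epochs'] + t['acc']:
      acc  epochs  epochs_plus_acc
gpu                               
H100   32    61.0             93.0
T4     51    87.5            138.5
V100   48    74.5            122.5
take 2 rows with largest epochs:
      acc  epochs  epochs_plus_acc
gpu                               
T4     51    87.5            138.5
V100   48    74.5            122.5
Taking the value at row 'T4', column 'epochs_plus_acc' gives 138.5.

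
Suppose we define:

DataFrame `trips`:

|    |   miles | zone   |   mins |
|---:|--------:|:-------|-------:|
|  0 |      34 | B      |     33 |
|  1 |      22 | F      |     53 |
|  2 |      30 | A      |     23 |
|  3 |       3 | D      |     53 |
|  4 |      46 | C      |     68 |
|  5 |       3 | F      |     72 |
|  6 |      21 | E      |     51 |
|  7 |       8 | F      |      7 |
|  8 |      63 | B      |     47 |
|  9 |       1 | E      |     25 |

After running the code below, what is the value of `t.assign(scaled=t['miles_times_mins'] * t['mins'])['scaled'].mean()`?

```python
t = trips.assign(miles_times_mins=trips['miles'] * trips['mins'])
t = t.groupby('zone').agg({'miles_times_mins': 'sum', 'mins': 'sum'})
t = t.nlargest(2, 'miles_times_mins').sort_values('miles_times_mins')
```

add column miles_times_mins = trips['miles'] * trips['mins']:
   miles zone  mins  miles_times_mins
0     34    B    33              1122
1     22    F    53              1166
2     30    A    23               690
3      3    D    53               159
4     46    C    68              3128
5      3    F    72               216
6     21    E    51              1071
7      8    F     7                56
8     63    B    47              2961
9      1    E    25                25
group by zone: sum(miles_times_mins), sum(mins):
      miles_times_mins  mins
zone                        
A                  690    23
B                 4083    80
C                 3128    68
D                  159    53
E                 1096    76
F                 1438   132
take 2 rows with largest miles_times_mins:
      miles_times_mins  mins
zone                        
B                 4083    80
C                 3128    68
sort by miles_times_mins:
      miles_times_mins  mins
zone                        
C                 3128    68
B                 4083    80
add column scaled = t['miles_times_mins'] * t['mins']:
      miles_times_mins  mins  scaled
zone                                
C                 3128    68  212704
B                 4083    80  326640
The mean of column 'scaled' is 269672.0.

269672.0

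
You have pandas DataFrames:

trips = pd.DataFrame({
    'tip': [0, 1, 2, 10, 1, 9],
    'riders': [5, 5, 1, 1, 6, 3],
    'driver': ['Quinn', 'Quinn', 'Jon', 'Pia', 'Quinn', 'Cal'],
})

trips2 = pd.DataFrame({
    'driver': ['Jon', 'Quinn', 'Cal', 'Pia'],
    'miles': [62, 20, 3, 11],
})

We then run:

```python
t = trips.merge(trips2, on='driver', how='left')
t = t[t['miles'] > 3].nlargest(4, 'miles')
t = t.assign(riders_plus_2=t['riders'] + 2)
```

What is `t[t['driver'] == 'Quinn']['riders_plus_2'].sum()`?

22

merge on 'driver' (how='left') → 6 rows:
   tip  riders driver  miles
0    0       5  Quinn     20
1    1       5  Quinn     20
2    2       1    Jon     62
3   10       1    Pia     11
4    1       6  Quinn     20
5    9       3    Cal      3
filter rows where miles > 3:
   tip  riders driver  miles
0    0       5  Quinn     20
1    1       5  Quinn     20
2    2       1    Jon     62
3   10       1    Pia     11
4    1       6  Quinn     20
take 4 rows with largest miles:
   tip  riders driver  miles
2    2       1    Jon     62
0    0       5  Quinn     20
1    1       5  Quinn     20
4    1       6  Quinn     20
add column riders_plus_2 = t['riders'] + 2:
   tip  riders driver  miles  riders_plus_2
2    2       1    Jon     62              3
0    0       5  Quinn     20              7
1    1       5  Quinn     20              7
4    1       6  Quinn     20              8
filter rows where driver == 'Quinn':
   tip  riders driver  miles  riders_plus_2
0    0       5  Quinn     20              7
1    1       5  Quinn     20              7
4    1       6  Quinn     20              8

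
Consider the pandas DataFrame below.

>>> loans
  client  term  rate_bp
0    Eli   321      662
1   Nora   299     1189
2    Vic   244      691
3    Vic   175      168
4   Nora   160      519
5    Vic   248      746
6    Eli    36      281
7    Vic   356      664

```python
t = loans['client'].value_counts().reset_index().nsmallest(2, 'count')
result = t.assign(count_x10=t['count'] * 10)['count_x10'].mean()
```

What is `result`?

20.0

value_counts of client:
client
Vic     4
Eli     2
Nora    2
Name: count, dtype: int64
reset_index():
  client  count
0    Vic      4
1    Eli      2
2   Nora      2
take 2 rows with smallest count:
  client  count
1    Eli      2
2   Nora      2
add column count_x10 = t['count'] * 10:
  client  count  count_x10
1    Eli      2         20
2   Nora      2         20
mean of column 'count_x10' → 20.0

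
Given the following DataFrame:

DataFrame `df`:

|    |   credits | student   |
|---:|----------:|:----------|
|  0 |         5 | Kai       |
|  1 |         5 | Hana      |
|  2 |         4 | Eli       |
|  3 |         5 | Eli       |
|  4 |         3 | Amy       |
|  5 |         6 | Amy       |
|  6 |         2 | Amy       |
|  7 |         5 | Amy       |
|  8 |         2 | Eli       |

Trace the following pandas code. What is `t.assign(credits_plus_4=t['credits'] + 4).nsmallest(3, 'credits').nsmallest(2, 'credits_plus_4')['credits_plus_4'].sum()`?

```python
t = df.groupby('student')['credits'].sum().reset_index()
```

18

group by student, sum of credits:
student
Amy     16
Eli     11
Hana     5
Kai      5
Name: credits, dtype: int64
reset_index():
  student  credits
0     Amy       16
1     Eli       11
2    Hana        5
3     Kai        5
add column credits_plus_4 = t['credits'] + 4:
  student  credits  credits_plus_4
0     Amy       16              20
1     Eli       11              15
2    Hana        5               9
3     Kai        5               9
take 3 rows with smallest credits:
  student  credits  credits_plus_4
2    Hana        5               9
3     Kai        5               9
1     Eli       11              15
take 2 rows with smallest credits_plus_4:
  student  credits  credits_plus_4
2    Hana        5               9
3     Kai        5               9
So sum() = 18.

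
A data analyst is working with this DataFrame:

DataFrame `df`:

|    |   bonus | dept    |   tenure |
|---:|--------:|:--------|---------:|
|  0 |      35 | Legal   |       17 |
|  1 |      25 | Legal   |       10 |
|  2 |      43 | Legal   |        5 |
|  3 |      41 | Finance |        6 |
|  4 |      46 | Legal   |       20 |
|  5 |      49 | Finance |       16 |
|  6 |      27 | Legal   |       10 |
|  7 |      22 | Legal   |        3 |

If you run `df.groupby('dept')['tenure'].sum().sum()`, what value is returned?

87

group by dept, sum of tenure:
dept
Finance    22
Legal      65
Name: tenure, dtype: int64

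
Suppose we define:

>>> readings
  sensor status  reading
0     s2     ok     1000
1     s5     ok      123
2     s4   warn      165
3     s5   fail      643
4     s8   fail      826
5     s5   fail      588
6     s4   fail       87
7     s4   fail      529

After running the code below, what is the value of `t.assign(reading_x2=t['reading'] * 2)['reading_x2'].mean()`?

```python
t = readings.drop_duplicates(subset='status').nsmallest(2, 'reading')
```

drop duplicate status (keep=first):
  sensor status  reading
0     s2     ok     1000
2     s4   warn      165
3     s5   fail      643
take 2 rows with smallest reading:
  sensor status  reading
2     s4   warn      165
3     s5   fail      643
add column reading_x2 = t['reading'] * 2:
  sensor status  reading  reading_x2
2     s4   warn      165         330
3     s5   fail      643        1286
The mean of column 'reading_x2' is 808.0.

808.0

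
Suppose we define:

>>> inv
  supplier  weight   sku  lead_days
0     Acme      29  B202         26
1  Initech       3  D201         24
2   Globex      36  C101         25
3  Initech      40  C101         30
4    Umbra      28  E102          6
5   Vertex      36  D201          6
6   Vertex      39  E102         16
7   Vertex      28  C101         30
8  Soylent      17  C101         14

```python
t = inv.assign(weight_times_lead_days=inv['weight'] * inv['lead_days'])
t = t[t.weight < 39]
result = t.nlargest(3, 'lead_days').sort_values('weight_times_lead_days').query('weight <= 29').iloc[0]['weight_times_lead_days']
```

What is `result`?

754

add column weight_times_lead_days = inv['weight'] * inv['lead_days']:
  supplier  weight   sku  lead_days  weight_times_lead_days
0     Acme      29  B202         26                     754
1  Initech       3  D201         24                      72
2   Globex      36  C101         25                     900
3  Initech      40  C101         30                    1200
4    Umbra      28  E102          6                     168
5   Vertex      36  D201          6                     216
6   Vertex      39  E102         16                     624
7   Vertex      28  C101         30                     840
8  Soylent      17  C101         14                     238
filter rows where weight < 39:
  supplier  weight   sku  lead_days  weight_times_lead_days
0     Acme      29  B202         26                     754
1  Initech       3  D201         24                      72
2   Globex      36  C101         25                     900
4    Umbra      28  E102          6                     168
5   Vertex      36  D201          6                     216
7   Vertex      28  C101         30                     840
8  Soylent      17  C101         14                     238
take 3 rows with largest lead_days:
  supplier  weight   sku  lead_days  weight_times_lead_days
7   Vertex      28  C101         30                     840
0     Acme      29  B202         26                     754
2   Globex      36  C101         25                     900
sort by weight_times_lead_days:
  supplier  weight   sku  lead_days  weight_times_lead_days
0     Acme      29  B202         26                     754
7   Vertex      28  C101         30                     840
2   Globex      36  C101         25                     900
filter rows where weight <= 29:
  supplier  weight   sku  lead_days  weight_times_lead_days
0     Acme      29  B202         26                     754
7   Vertex      28  C101         30                     840
So iloc[0]['weight_times_lead_days'] = 754.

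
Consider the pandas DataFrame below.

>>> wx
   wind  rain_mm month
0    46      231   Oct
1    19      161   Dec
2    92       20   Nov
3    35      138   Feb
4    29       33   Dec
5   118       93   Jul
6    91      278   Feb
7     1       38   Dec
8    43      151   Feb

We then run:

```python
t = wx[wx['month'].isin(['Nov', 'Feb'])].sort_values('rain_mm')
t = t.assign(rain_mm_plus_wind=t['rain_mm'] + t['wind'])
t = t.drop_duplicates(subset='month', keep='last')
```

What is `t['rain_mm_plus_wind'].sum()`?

filter rows where month in ['Nov', 'Feb']:
   wind  rain_mm month
2    92       20   Nov
3    35      138   Feb
6    91      278   Feb
8    43      151   Feb
sort by rain_mm:
   wind  rain_mm month
2    92       20   Nov
3    35      138   Feb
8    43      151   Feb
6    91      278   Feb
add column rain_mm_plus_wind = t['rain_mm'] + t['wind']:
   wind  rain_mm month  rain_mm_plus_wind
2    92       20   Nov                112
3    35      138   Feb                173
8    43      151   Feb                194
6    91      278   Feb                369
drop duplicate month (keep=last):
   wind  rain_mm month  rain_mm_plus_wind
2    92       20   Nov                112
6    91      278   Feb                369
Hence 481.

481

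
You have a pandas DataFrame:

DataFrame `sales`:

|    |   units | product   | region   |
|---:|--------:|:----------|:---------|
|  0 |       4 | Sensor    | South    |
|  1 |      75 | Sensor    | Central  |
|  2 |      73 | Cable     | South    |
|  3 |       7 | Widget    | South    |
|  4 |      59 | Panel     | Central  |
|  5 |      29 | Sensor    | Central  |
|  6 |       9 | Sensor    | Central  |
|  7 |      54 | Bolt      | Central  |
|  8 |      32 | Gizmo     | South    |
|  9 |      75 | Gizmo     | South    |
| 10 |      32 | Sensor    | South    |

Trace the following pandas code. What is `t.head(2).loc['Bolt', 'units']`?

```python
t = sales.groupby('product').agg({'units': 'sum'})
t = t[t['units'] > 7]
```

54

group by product, sum of units:
         units
product       
Bolt        54
Cable       73
Gizmo      107
Panel       59
Sensor     149
Widget       7
filter rows where units > 7:
         units
product       
Bolt        54
Cable       73
Gizmo      107
Panel       59
Sensor     149
take first 2 rows:
         units
product       
Bolt        54
Cable       73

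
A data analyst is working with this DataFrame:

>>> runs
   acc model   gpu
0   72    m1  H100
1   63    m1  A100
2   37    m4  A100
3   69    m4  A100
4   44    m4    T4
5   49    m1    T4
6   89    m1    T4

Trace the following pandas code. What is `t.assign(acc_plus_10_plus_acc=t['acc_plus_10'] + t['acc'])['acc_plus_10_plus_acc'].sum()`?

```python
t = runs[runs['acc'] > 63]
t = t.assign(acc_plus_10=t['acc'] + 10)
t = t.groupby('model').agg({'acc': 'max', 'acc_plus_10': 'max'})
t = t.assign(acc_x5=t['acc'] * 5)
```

filter rows where acc > 63:
   acc model   gpu
0   72    m1  H100
3   69    m4  A100
6   89    m1    T4
add column acc_plus_10 = t['acc'] + 10:
   acc model   gpu  acc_plus_10
0   72    m1  H100           82
3   69    m4  A100           79
6   89    m1    T4           99
group by model: max(acc), max(acc_plus_10):
       acc  acc_plus_10
model                  
m1      89           99
m4      69           79
add column acc_x5 = t['acc'] * 5:
       acc  acc_plus_10  acc_x5
model                          
m1      89           99     445
m4      69           79     345
add column acc_plus_10_plus_acc = t['acc_plus_10'] + t['acc']:
       acc  acc_plus_10  acc_x5  acc_plus_10_plus_acc
model                                                
m1      89           99     445                   188
m4      69           79     345                   148
Reading off the sum of column 'acc_plus_10_plus_acc', we get 336.

336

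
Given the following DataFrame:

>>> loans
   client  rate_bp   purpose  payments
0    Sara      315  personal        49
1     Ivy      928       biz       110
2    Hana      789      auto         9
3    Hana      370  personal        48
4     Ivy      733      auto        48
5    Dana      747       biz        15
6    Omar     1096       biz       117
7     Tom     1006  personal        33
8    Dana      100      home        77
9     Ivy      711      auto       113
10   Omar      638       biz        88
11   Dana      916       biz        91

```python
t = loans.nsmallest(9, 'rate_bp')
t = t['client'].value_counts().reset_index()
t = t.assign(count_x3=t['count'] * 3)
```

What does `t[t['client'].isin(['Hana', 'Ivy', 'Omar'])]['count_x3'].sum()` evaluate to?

take 9 rows with smallest rate_bp:
   client  rate_bp   purpose  payments
8    Dana      100      home        77
0    Sara      315  personal        49
3    Hana      370  personal        48
10   Omar      638       biz        88
9     Ivy      711      auto       113
4     Ivy      733      auto        48
5    Dana      747       biz        15
2    Hana      789      auto         9
11   Dana      916       biz        91
value_counts of client:
client
Dana    3
Hana    2
Ivy     2
Sara    1
Omar    1
Name: count, dtype: int64
reset_index():
  client  count
0   Dana      3
1   Hana      2
2    Ivy      2
3   Sara      1
4   Omar      1
add column count_x3 = t['count'] * 3:
  client  count  count_x3
0   Dana      3         9
1   Hana      2         6
2    Ivy      2         6
3   Sara      1         3
4   Omar      1         3
filter rows where client in ['Hana', 'Ivy', 'Omar']:
  client  count  count_x3
1   Hana      2         6
2    Ivy      2         6
4   Omar      1         3
Finally, sum of column 'count_x3' = 15.

15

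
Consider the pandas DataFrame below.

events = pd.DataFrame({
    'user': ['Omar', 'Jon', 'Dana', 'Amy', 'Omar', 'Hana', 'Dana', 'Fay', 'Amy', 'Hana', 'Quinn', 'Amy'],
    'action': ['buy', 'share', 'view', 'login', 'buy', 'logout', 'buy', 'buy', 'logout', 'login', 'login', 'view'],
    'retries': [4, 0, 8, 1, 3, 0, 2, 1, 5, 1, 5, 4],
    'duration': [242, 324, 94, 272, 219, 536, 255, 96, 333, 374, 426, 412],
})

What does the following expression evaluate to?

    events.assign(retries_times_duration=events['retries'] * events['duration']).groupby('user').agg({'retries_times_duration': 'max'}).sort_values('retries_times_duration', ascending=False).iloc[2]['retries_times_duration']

add column retries_times_duration = events['retries'] * events['duration']:
     user  action  retries  duration  retries_times_duration
0    Omar     buy        4       242                     968
1     Jon   share        0       324                       0
2    Dana    view        8        94                     752
3     Amy   login        1       272                     272
4    Omar     buy        3       219                     657
5    Hana  logout        0       536                       0
6    Dana     buy        2       255                     510
7     Fay     buy        1        96                      96
8     Amy  logout        5       333                    1665
9    Hana   login        1       374                     374
10  Quinn   login        5       426                    2130
11    Amy    view        4       412                    1648
group by user, max of retries_times_duration:
       retries_times_duration
user                         
Amy                      1665
Dana                      752
Fay                        96
Hana                      374
Jon                         0
Omar                      968
Quinn                    2130
sort by retries_times_duration descending:
       retries_times_duration
user                         
Quinn                    2130
Amy                      1665
Omar                      968
Dana                      752
Hana                      374
Fay                        96
Jon                         0
value at position 2, column 'retries_times_duration' → 968

968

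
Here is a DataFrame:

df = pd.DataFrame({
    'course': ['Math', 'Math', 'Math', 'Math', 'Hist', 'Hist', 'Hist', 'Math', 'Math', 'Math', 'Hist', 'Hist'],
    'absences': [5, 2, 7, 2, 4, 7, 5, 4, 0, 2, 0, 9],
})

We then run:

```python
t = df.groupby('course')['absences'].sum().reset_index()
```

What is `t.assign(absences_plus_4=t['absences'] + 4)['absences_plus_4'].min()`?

26

group by course, sum of absences:
course
Hist    25
Math    22
Name: absences, dtype: int64
reset_index():
  course  absences
0   Hist        25
1   Math        22
add column absences_plus_4 = t['absences'] + 4:
  course  absences  absences_plus_4
0   Hist        25               29
1   Math        22               26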